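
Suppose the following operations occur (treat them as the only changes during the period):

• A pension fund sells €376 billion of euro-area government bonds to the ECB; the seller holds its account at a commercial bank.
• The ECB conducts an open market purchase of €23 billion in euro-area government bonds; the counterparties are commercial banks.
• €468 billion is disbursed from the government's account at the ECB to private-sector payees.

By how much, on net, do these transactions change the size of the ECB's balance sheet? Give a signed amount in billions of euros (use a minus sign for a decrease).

+€399 billion

ECB balance sheet:
  Assets:      Securities +€399B
  Liabilities: Bank reserves +€867B, Government deposits −€468B
Change in total ECB assets = +€399 billion.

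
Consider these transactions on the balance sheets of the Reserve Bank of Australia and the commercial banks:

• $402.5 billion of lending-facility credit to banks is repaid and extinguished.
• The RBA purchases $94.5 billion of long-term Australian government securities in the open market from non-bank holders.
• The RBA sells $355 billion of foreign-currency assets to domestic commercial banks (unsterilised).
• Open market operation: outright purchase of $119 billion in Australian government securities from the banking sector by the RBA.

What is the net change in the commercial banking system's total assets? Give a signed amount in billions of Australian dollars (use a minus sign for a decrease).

Discount-window repayment $402.5 billion: bank balance sheets shrink → −$402.5B.
Asset purchase (from non-banks) $94.5 billion: bank balance sheets expand → +$94.5B.
FX sale $355 billion: just an asset swap on bank balance sheets → 0.
OMO purchase (from banks) $119 billion: just an asset swap on bank balance sheets → 0.
Net: −402.5 + 94.5 + 0 + 0 = -$308 billion.

-$308 billion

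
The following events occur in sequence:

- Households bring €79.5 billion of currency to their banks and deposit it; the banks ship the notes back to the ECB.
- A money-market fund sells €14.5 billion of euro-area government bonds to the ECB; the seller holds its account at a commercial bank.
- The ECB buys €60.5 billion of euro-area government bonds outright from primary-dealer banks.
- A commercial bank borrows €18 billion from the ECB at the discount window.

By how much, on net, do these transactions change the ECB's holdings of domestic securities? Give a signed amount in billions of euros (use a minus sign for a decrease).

ECB balance sheet:
  Assets:      Securities +€75B, Loans to banks +€18B
  Liabilities: Bank reserves +€172.5B, Currency in circulation −€79.5B
Commercial banking system:
  Assets:      Reserves at CB +€172.5B, Securities −€60.5B
  Liabilities: Checkable deposits +€94B, Borrowings from CB +€18B
So the change in the ECB's holdings of domestic securities is +€75 billion.

+€75 billion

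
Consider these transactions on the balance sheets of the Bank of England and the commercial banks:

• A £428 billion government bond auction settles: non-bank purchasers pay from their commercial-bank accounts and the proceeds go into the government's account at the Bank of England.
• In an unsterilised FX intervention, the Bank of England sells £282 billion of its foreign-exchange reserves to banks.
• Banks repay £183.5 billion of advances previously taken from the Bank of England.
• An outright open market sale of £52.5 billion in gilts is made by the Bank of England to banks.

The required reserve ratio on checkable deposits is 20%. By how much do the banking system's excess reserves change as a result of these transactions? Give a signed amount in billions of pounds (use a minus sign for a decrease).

Government account inflow £428 billion: reserves −£428B, deposits −£428B.
FX sale £282 billion: reserves −£282B, deposits 0.
Discount-window repayment £183.5 billion: reserves −£183.5B, deposits 0.
OMO sale (to banks) £52.5 billion: reserves −£52.5B, deposits 0.
Totals: Δreserves = −£946B, Δdeposits = −£428B.
Δrequired reserves = 20% × −£428B = −£85.6B.
Δexcess reserves = Δreserves − Δrequired = −£946B − (−£85.6B) = -£860.4 billion.

-£860.4 billion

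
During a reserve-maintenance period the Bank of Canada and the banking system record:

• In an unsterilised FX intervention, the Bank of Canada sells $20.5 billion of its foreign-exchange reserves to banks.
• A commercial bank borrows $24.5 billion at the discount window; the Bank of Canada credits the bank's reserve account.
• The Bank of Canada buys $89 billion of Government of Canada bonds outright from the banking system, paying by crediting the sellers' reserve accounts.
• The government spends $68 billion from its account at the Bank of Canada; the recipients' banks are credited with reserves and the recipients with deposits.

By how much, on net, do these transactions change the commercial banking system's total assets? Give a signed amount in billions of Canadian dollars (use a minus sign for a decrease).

Bank of Canada balance sheet:
  Assets:      Securities +$89B, Loans to banks +$24.5B, Foreign assets −$20.5B
  Liabilities: Bank reserves +$161B, Government deposits −$68B
Commercial banking system:
  Assets:      Reserves at CB +$161B, Securities −$89B, Foreign assets +$20.5B
  Liabilities: Checkable deposits +$68B, Borrowings from CB +$24.5B
Change in total bank assets = +$92.5 billion.

+$92.5 billion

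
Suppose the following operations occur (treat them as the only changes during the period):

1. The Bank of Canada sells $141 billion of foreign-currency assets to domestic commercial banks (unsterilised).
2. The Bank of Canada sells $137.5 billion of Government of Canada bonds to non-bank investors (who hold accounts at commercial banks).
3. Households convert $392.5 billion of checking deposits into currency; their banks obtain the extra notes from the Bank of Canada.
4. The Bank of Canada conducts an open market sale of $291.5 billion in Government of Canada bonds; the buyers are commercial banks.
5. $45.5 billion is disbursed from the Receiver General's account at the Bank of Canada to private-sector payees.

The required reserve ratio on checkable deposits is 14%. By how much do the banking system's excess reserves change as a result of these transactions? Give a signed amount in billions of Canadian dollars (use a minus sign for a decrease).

-$849.17 billion

FX sale $141 billion: reserves −$141B, deposits 0.
Asset sale (to non-banks) $137.5 billion: reserves −$137.5B, deposits −$137.5B.
Currency withdrawal $392.5 billion: reserves −$392.5B, deposits −$392.5B.
OMO sale (to banks) $291.5 billion: reserves −$291.5B, deposits 0.
Government spending $45.5 billion: reserves +$45.5B, deposits +$45.5B.
Totals: Δreserves = −$917B, Δdeposits = −$484.5B.
Δrequired reserves = 14% × −$484.5B = −$67.83B.
Δexcess reserves = Δreserves − Δrequired = −$917B − (−$67.83B) = -$849.17 billion.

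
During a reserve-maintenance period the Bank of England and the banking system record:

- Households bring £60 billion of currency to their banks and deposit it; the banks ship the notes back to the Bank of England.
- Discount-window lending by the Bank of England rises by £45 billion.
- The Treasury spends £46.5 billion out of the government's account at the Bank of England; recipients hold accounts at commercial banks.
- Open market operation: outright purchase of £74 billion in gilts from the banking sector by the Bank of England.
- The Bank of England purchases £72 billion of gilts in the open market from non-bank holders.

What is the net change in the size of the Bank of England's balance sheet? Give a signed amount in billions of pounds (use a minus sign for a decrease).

Bank of England balance sheet:
  Assets:      Securities +£146B, Loans to banks +£45B
  Liabilities: Bank reserves +£297.5B, Currency in circulation −£60B, Government deposits −£46.5B
Change in total Bank of England assets = +£191 billion.

+£191 billion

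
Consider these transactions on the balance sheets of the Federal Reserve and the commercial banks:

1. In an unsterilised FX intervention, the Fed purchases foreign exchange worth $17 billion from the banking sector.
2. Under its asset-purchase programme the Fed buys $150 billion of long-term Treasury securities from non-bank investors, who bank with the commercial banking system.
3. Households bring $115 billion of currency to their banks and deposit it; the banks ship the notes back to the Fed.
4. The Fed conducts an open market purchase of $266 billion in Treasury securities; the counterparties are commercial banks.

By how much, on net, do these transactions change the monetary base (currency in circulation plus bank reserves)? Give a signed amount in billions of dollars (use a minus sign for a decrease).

FX purchase $17 billion: Fed balance sheet expands → +$17B.
Asset purchase (from non-banks) $150 billion: Fed balance sheet expands → +$150B.
Currency deposit $115 billion: just a shift between currency and reserves — both are base money → 0.
OMO purchase (from banks) $266 billion: Fed balance sheet expands → +$266B.
Net: 17 + 150 + 0 + 266 = +$433 billion.

+$433 billion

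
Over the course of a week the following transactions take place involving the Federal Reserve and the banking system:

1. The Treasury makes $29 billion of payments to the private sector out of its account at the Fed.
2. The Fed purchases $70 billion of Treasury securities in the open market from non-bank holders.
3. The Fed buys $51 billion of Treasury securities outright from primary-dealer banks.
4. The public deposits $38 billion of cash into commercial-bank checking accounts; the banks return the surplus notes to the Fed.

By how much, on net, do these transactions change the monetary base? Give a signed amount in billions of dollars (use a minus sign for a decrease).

+$150 billion

Government spending $29 billion: a non-base liability converts back to reserves → +$29B.
Asset purchase (from non-banks) $70 billion: Fed balance sheet expands → +$70B.
OMO purchase (from banks) $51 billion: Fed balance sheet expands → +$51B.
Currency deposit $38 billion: just a shift between currency and reserves — both are base money → 0.
Net: 29 + 70 + 51 + 0 = +$150 billion.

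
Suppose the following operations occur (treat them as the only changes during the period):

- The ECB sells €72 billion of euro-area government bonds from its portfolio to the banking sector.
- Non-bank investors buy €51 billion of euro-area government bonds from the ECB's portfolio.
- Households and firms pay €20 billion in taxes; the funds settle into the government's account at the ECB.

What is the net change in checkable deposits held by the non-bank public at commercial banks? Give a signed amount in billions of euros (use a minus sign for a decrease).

ECB balance sheet:
  Assets:      Securities −€123B
  Liabilities: Bank reserves −€143B, Government deposits +€20B
Commercial banking system:
  Assets:      Reserves at CB −€143B, Securities +€72B
  Liabilities: Checkable deposits −€71B
So the change in checkable deposits held by the non-bank public at commercial banks is -€71 billion.

-€71 billion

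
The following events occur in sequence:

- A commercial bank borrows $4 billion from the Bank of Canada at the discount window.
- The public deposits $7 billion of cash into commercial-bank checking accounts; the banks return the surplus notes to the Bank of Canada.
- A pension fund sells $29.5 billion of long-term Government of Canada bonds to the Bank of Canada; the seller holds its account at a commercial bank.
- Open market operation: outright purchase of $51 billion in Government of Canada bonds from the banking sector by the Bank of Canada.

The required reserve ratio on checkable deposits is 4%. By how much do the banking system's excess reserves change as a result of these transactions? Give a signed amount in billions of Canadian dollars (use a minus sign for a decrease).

+$90.04 billion

Discount-window loan $4 billion: reserves +$4B, deposits 0.
Currency deposit $7 billion: reserves +$7B, deposits +$7B.
Asset purchase (from non-banks) $29.5 billion: reserves +$29.5B, deposits +$29.5B.
OMO purchase (from banks) $51 billion: reserves +$51B, deposits 0.
Totals: Δreserves = +$91.5B, Δdeposits = +$36.5B.
Δrequired reserves = 4% × +$36.5B = +$1.46B.
Δexcess reserves = Δreserves − Δrequired = +$91.5B − (+$1.46B) = +$90.04 billion.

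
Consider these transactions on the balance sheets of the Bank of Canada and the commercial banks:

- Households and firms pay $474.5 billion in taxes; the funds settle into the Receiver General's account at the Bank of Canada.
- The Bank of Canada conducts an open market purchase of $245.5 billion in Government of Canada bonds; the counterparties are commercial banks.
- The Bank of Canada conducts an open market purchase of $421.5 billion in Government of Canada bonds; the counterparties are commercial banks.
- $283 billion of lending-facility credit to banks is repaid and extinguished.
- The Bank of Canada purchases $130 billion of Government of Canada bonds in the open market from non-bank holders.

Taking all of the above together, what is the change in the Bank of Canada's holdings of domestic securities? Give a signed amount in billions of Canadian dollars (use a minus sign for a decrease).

+$797 billion

Government account inflow $474.5 billion: the Bank of Canada's securities portfolio is untouched → 0.
OMO purchase (from banks) $245.5 billion: securities added to the Bank of Canada's portfolio → +$245.5B.
OMO purchase (from banks) $421.5 billion: securities added to the Bank of Canada's portfolio → +$421.5B.
Discount-window repayment $283 billion: the Bank of Canada's securities portfolio is untouched → 0.
Asset purchase (from non-banks) $130 billion: securities added to the Bank of Canada's portfolio → +$130B.
Net: 0 + 245.5 + 421.5 + 0 + 130 = +$797 billion.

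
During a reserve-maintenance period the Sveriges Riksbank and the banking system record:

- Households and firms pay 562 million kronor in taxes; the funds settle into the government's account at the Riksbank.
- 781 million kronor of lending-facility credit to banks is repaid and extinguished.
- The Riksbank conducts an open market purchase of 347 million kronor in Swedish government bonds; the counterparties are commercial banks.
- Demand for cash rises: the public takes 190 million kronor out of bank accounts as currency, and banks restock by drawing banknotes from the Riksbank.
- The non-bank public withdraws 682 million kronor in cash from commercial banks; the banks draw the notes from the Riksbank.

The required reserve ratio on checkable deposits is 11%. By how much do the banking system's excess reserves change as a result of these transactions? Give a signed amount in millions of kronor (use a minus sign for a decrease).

-1710.26 million

Government account inflow 562 million kronor: reserves −562M, deposits −562M.
Discount-window repayment 781 million kronor: reserves −781M, deposits 0.
OMO purchase (from banks) 347 million kronor: reserves +347M, deposits 0.
Currency withdrawal 190 million kronor: reserves −190M, deposits −190M.
Currency withdrawal 682 million kronor: reserves −682M, deposits −682M.
Totals: Δreserves = −1868M, Δdeposits = −1434M.
Δrequired reserves = 11% × −1434M = −157.74M.
Δexcess reserves = Δreserves − Δrequired = −1868M − (−157.74M) = -1710.26 million.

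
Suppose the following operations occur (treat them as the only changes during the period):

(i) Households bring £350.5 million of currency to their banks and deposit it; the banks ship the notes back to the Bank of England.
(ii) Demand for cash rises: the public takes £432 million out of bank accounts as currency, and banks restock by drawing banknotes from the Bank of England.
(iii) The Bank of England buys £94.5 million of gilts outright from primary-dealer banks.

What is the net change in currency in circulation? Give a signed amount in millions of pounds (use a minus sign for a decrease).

Currency deposit £350.5 million: notes return to the central bank → −£350.5M.
Currency withdrawal £432 million: notes leave the central bank → +£432M.
OMO purchase (from banks) £94.5 million: no currency enters or leaves circulation → 0.
Net: −350.5 + 432 + 0 = +£81.5 million.

+£81.5 million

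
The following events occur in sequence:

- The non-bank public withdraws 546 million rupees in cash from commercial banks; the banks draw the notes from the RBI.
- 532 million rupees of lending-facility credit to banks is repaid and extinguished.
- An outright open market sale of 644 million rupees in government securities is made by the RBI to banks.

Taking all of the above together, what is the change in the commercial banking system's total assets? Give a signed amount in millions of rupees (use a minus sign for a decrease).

Currency withdrawal 546 million rupees: bank balance sheets shrink → −546M.
Discount-window repayment 532 million rupees: bank balance sheets shrink → −532M.
OMO sale (to banks) 644 million rupees: just an asset swap on bank balance sheets → 0.
Net: −546 − 532 + 0 = -1078 million.

-1078 million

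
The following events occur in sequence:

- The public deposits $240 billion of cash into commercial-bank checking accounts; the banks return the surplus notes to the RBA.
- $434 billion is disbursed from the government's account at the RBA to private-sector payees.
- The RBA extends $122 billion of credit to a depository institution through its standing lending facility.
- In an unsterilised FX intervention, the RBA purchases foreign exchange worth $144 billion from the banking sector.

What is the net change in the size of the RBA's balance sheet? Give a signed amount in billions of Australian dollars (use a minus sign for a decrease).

Currency deposit $240 billion: only the composition of liabilities changes → 0.
Government spending $434 billion: only the composition of liabilities changes → 0.
Discount-window loan $122 billion: an RBA asset is acquired → +$122B.
FX purchase $144 billion: an RBA asset is acquired → +$144B.
Net: 0 + 0 + 122 + 144 = +$266 billion.

+$266 billion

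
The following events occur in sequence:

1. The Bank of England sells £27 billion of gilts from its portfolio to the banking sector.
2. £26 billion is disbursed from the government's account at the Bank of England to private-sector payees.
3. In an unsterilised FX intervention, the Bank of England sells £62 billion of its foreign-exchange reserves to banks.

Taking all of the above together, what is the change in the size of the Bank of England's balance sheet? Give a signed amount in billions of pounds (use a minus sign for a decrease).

-£89 billion

OMO sale (to banks) £27 billion: a Bank of England asset is shed → −£27B.
Government spending £26 billion: only the composition of liabilities changes → 0.
FX sale £62 billion: a Bank of England asset is shed → −£62B.
Net: −27 + 0 − 62 = -£89 billion.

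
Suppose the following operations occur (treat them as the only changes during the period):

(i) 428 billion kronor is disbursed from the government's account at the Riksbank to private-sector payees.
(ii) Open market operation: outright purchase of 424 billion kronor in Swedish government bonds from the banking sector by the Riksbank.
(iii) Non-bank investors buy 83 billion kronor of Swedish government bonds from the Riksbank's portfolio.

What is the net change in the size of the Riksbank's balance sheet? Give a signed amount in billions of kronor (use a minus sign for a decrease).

Riksbank balance sheet:
  Assets:      Securities +341B
  Liabilities: Bank reserves +769B, Government deposits −428B
Change in total Riksbank assets = +341 billion.

+341 billion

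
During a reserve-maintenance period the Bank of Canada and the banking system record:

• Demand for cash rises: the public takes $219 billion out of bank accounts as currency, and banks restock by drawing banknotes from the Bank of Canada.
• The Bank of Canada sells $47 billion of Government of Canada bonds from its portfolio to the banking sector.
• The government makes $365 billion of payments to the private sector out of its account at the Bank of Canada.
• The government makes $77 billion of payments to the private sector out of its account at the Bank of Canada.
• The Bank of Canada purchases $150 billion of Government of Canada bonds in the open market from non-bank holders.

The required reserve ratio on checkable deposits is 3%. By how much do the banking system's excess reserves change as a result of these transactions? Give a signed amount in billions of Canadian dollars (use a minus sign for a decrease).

+$314.81 billion

Currency withdrawal $219 billion: reserves −$219B, deposits −$219B.
OMO sale (to banks) $47 billion: reserves −$47B, deposits 0.
Government spending $365 billion: reserves +$365B, deposits +$365B.
Government spending $77 billion: reserves +$77B, deposits +$77B.
Asset purchase (from non-banks) $150 billion: reserves +$150B, deposits +$150B.
Totals: Δreserves = +$326B, Δdeposits = +$373B.
Δrequired reserves = 3% × +$373B = +$11.19B.
Δexcess reserves = Δreserves − Δrequired = +$326B − (+$11.19B) = +$314.81 billion.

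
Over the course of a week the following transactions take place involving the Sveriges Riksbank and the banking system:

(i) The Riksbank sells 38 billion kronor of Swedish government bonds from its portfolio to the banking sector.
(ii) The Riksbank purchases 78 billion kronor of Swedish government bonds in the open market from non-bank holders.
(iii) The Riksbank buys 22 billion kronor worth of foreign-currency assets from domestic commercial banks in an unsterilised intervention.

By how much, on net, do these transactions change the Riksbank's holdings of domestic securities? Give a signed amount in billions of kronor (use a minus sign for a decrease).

+40 billion

OMO sale (to banks) 38 billion kronor: securities removed from the Riksbank's portfolio → −38B.
Asset purchase (from non-banks) 78 billion kronor: securities added to the Riksbank's portfolio → +78B.
FX purchase 22 billion kronor: the Riksbank's securities portfolio is untouched → 0.
Net: −38 + 78 + 0 = +40 billion.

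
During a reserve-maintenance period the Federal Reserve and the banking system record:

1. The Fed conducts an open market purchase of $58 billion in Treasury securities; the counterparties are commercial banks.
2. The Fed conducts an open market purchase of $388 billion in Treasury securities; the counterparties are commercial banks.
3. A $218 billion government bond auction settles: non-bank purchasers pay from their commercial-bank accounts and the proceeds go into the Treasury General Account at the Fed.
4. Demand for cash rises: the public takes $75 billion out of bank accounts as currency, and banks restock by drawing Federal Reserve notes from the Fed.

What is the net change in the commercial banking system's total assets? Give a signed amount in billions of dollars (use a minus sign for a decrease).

-$293 billion

OMO purchase (from banks) $58 billion: just an asset swap on bank balance sheets → 0.
OMO purchase (from banks) $388 billion: just an asset swap on bank balance sheets → 0.
Government account inflow $218 billion: bank balance sheets shrink → −$218B.
Currency withdrawal $75 billion: bank balance sheets shrink → −$75B.
Net: 0 + 0 − 218 − 75 = -$293 billion.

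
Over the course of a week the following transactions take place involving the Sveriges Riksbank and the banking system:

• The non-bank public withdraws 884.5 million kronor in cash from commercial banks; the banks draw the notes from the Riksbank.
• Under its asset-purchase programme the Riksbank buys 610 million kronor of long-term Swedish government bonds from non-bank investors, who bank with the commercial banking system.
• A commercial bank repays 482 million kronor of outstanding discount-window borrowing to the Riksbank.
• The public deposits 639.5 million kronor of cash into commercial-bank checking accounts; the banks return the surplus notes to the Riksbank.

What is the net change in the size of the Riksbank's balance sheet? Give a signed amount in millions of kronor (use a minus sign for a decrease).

Currency withdrawal 884.5 million kronor: only the composition of liabilities changes → 0.
Asset purchase (from non-banks) 610 million kronor: a Riksbank asset is acquired → +610M.
Discount-window repayment 482 million kronor: a Riksbank asset is shed → −482M.
Currency deposit 639.5 million kronor: only the composition of liabilities changes → 0.
Net: 0 + 610 − 482 + 0 = +128 million.

+128 million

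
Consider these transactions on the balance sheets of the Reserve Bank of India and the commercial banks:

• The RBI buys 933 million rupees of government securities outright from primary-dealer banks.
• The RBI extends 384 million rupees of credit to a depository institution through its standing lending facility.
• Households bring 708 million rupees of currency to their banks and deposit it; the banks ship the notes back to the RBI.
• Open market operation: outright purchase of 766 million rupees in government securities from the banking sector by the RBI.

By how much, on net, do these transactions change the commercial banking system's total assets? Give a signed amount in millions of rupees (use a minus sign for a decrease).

RBI balance sheet:
  Assets:      Securities +1699M, Loans to banks +384M
  Liabilities: Bank reserves +2791M, Currency in circulation −708M
Commercial banking system:
  Assets:      Reserves at CB +2791M, Securities −1699M
  Liabilities: Checkable deposits +708M, Borrowings from CB +384M
Change in total bank assets = +1092 million.

+1092 million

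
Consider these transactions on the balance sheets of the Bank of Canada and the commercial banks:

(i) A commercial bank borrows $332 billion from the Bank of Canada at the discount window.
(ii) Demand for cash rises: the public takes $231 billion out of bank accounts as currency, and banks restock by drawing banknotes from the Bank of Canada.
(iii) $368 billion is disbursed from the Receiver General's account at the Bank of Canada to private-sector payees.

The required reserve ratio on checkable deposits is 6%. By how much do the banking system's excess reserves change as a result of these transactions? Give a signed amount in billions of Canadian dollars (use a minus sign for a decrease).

+$460.78 billion

Discount-window loan $332 billion: reserves +$332B, deposits 0.
Currency withdrawal $231 billion: reserves −$231B, deposits −$231B.
Government spending $368 billion: reserves +$368B, deposits +$368B.
Totals: Δreserves = +$469B, Δdeposits = +$137B.
Δrequired reserves = 6% × +$137B = +$8.22B.
Δexcess reserves = Δreserves − Δrequired = +$469B − (+$8.22B) = +$460.78 billion.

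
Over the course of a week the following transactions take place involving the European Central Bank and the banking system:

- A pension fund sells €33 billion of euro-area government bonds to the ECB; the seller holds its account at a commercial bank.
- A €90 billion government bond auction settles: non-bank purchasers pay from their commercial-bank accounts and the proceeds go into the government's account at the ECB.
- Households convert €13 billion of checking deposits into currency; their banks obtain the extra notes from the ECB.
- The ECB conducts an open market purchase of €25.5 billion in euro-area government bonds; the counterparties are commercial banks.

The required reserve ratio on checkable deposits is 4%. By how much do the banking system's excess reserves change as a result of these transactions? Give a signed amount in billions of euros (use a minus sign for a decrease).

-€41.7 billion

Asset purchase (from non-banks) €33 billion: reserves +€33B, deposits +€33B.
Government account inflow €90 billion: reserves −€90B, deposits −€90B.
Currency withdrawal €13 billion: reserves −€13B, deposits −€13B.
OMO purchase (from banks) €25.5 billion: reserves +€25.5B, deposits 0.
Totals: Δreserves = −€44.5B, Δdeposits = −€70B.
Δrequired reserves = 4% × −€70B = −€2.8B.
Δexcess reserves = Δreserves − Δrequired = −€44.5B − (−€2.8B) = -€41.7 billion.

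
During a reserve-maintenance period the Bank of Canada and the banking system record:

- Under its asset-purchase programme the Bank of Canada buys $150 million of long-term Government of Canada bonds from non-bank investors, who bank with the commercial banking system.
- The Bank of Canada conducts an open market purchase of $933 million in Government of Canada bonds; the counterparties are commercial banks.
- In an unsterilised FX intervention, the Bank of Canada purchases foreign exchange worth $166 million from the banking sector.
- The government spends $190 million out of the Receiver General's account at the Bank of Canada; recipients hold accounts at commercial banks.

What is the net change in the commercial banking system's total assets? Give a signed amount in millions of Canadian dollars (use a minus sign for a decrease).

Bank of Canada balance sheet:
  Assets:      Securities +$1083M, Foreign assets +$166M
  Liabilities: Bank reserves +$1439M, Government deposits −$190M
Commercial banking system:
  Assets:      Reserves at CB +$1439M, Securities −$933M, Foreign assets −$166M
  Liabilities: Checkable deposits +$340M
Change in total bank assets = +$340 million.

+$340 million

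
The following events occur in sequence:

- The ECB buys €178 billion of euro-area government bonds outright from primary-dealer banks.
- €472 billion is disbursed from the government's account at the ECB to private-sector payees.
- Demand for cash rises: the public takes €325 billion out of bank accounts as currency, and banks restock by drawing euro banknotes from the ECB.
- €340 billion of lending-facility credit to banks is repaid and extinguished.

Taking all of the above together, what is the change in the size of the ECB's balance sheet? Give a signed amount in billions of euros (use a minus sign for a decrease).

OMO purchase (from banks) €178 billion: an ECB asset is acquired → +€178B.
Government spending €472 billion: only the composition of liabilities changes → 0.
Currency withdrawal €325 billion: only the composition of liabilities changes → 0.
Discount-window repayment €340 billion: an ECB asset is shed → −€340B.
Net: 178 + 0 + 0 − 340 = -€162 billion.

-€162 billion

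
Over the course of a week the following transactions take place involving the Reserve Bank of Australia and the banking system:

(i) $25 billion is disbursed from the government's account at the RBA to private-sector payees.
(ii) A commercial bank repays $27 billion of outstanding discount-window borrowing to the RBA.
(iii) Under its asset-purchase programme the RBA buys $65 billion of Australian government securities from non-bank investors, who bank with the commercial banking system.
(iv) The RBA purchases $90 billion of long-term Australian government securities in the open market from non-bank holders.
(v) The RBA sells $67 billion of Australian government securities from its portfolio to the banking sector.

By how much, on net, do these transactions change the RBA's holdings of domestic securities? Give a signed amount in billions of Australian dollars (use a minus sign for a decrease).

+$88 billion

Government spending $25 billion: the RBA's securities portfolio is untouched → 0.
Discount-window repayment $27 billion: the RBA's securities portfolio is untouched → 0.
Asset purchase (from non-banks) $65 billion: securities added to the RBA's portfolio → +$65B.
Asset purchase (from non-banks) $90 billion: securities added to the RBA's portfolio → +$90B.
OMO sale (to banks) $67 billion: securities removed from the RBA's portfolio → −$67B.
Net: 0 + 0 + 65 + 90 − 67 = +$88 billion.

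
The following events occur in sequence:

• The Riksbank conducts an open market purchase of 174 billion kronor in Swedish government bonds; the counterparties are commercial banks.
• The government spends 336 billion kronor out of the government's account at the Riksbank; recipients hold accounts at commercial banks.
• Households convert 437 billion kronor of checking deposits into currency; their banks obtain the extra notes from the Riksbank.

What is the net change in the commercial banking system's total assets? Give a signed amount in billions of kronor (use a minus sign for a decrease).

OMO purchase (from banks) 174 billion kronor: just an asset swap on bank balance sheets → 0.
Government spending 336 billion kronor: bank balance sheets expand → +336B.
Currency withdrawal 437 billion kronor: bank balance sheets shrink → −437B.
Net: 0 + 336 − 437 = -101 billion.

-101 billion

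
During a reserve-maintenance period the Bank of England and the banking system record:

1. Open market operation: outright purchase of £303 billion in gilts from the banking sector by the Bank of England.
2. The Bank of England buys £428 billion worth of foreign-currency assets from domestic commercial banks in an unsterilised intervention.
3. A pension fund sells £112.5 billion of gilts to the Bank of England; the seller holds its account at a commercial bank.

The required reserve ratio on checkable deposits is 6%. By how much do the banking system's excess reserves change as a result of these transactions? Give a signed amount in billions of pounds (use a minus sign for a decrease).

+£836.75 billion

OMO purchase (from banks) £303 billion: reserves +£303B, deposits 0.
FX purchase £428 billion: reserves +£428B, deposits 0.
Asset purchase (from non-banks) £112.5 billion: reserves +£112.5B, deposits +£112.5B.
Totals: Δreserves = +£843.5B, Δdeposits = +£112.5B.
Δrequired reserves = 6% × +£112.5B = +£6.75B.
Δexcess reserves = Δreserves − Δrequired = +£843.5B − (+£6.75B) = +£836.75 billion.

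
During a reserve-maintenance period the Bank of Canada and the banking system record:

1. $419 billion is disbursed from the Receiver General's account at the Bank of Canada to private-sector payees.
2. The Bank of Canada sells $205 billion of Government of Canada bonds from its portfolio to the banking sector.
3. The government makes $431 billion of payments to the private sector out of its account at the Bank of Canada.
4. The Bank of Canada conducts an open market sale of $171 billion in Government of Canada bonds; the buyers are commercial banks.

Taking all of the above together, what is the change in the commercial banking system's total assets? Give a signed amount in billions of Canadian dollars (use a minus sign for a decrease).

Government spending $419 billion: bank balance sheets expand → +$419B.
OMO sale (to banks) $205 billion: just an asset swap on bank balance sheets → 0.
Government spending $431 billion: bank balance sheets expand → +$431B.
OMO sale (to banks) $171 billion: just an asset swap on bank balance sheets → 0.
Net: 419 + 0 + 431 + 0 = +$850 billion.

+$850 billion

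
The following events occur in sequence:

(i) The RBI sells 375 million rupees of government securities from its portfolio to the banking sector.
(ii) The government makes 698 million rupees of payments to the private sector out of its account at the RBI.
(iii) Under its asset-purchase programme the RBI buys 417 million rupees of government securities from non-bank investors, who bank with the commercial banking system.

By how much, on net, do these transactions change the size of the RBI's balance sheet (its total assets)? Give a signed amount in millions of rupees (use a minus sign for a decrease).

+42 million

OMO sale (to banks) 375 million rupees: an RBI asset is shed → −375M.
Government spending 698 million rupees: only the composition of liabilities changes → 0.
Asset purchase (from non-banks) 417 million rupees: an RBI asset is acquired → +417M.
Net: −375 + 0 + 417 = +42 million.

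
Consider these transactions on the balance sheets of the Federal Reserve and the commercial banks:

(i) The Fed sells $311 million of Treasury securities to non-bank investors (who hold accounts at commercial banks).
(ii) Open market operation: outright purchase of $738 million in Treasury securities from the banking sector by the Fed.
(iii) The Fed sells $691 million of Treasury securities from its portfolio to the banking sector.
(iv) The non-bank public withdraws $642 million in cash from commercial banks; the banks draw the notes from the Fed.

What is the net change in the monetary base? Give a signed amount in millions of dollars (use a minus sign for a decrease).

-$264 million

Asset sale (to non-banks) $311 million: Fed balance sheet contracts → −$311M.
OMO purchase (from banks) $738 million: Fed balance sheet expands → +$738M.
OMO sale (to banks) $691 million: Fed balance sheet contracts → −$691M.
Currency withdrawal $642 million: just a shift between currency and reserves — both are base money → 0.
Net: −311 + 738 − 691 + 0 = -$264 million.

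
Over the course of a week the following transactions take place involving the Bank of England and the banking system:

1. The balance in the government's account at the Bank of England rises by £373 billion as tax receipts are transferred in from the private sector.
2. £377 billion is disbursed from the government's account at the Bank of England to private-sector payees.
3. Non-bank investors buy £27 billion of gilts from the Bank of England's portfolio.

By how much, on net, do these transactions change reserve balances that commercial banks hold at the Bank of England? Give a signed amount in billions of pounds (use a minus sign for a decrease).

-£23 billion

Government account inflow £373 billion: funds move from bank reserves into the government account → −£373B.
Government spending £377 billion: government payments flow into bank reserve accounts → +£377B.
Asset sale (to non-banks) £27 billion: the non-bank buyers' banks settle from reserves → −£27B.
Net: −373 + 377 − 27 = -£23 billion.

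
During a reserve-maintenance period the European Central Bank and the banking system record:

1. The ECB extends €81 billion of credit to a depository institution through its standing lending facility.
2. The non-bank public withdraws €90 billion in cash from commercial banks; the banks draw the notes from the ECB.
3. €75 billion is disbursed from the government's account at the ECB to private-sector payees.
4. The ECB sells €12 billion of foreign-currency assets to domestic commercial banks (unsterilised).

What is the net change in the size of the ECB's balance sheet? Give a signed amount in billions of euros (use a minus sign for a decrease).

ECB balance sheet:
  Assets:      Loans to banks +€81B, Foreign assets −€12B
  Liabilities: Bank reserves +€54B, Currency in circulation +€90B, Government deposits −€75B
Commercial banking system:
  Assets:      Reserves at CB +€54B, Foreign assets +€12B
  Liabilities: Checkable deposits −€15B, Borrowings from CB +€81B
Change in total ECB assets = +€69 billion.

+€69 billion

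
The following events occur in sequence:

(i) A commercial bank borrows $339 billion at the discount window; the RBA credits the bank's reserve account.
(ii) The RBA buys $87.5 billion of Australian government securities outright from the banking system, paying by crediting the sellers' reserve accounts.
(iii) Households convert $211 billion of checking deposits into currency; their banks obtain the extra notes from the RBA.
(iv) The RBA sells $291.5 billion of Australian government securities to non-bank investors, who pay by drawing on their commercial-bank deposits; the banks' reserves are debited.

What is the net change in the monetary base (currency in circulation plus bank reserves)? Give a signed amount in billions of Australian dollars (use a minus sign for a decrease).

+$135 billion

Discount-window loan $339 billion: RBA balance sheet expands → +$339B.
OMO purchase (from banks) $87.5 billion: RBA balance sheet expands → +$87.5B.
Currency withdrawal $211 billion: just a shift between currency and reserves — both are base money → 0.
Asset sale (to non-banks) $291.5 billion: RBA balance sheet contracts → −$291.5B.
Net: 339 + 87.5 + 0 − 291.5 = +$135 billion.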